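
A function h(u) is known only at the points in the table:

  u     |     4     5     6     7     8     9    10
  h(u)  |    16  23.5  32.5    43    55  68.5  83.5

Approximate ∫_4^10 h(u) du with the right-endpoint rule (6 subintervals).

306

Δu = 1.
Sum = 1·[23.5 + 32.5 + 43 + 55 + 68.5 + 83.5] = 306.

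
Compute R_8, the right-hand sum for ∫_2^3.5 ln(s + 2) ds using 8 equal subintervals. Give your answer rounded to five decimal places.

Δs = (3.5 − 2)/8 = 0.1875.
Right endpoints: 2.1875, 2.375, 2.5625, 2.75, 2.9375, 3.125, 3.3125, 3.5.
f(2.1875) ≈ 1.43210, f(2.375) ≈ 1.47591, f(2.5625) ≈ 1.51787, f(2.75) ≈ 1.55814, f(2.9375) ≈ 1.59686, f(3.125) ≈ 1.63413, f(3.3125) ≈ 1.67006, f(3.5) ≈ 1.70475.
Sum = Δs · [f(2.1875) + f(2.375) + f(2.5625) + ...].
Sum ≈ 2.36059.

2.36059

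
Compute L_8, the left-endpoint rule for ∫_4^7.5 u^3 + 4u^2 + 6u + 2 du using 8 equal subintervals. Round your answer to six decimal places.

Δu = (7.5 − 4)/8 = 0.4375.
Left endpoints: 4, 4.4375, 4.875, 5.3125, 5.75, 6.1875, 6.625, 7.0625.
f(4) = 154, f(4.4375) = 797783/4096, f(4.875) = 123991/512, f(5.3125) = 1215277/4096, f(5.75) = 358.859375, f(6.1875) = 1757819/4096, f(6.625) = 260141/512, f(7.0625) = 2441873/4096.
Sum = Δu · [f(4) + f(4.4375) + f(4.875) + ...].
Sum ≈ 1216.207275.

1216.207275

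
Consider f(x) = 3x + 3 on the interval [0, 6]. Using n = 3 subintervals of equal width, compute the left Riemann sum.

54

Δx = (6 − 0)/3 = 2.
Left endpoints: 0, 2, 4.
f(0) = 3, f(2) = 9, f(4) = 15.
Sum = Δx · [f(0) + f(2) + f(4)].
Sum = 54.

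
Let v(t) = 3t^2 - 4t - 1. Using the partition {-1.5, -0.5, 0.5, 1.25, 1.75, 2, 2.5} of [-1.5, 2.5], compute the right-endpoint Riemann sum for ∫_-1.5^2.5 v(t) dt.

3.734375

Subinterval widths: 1, 1, 0.75, 0.5, 0.25, 0.5.
Right endpoints: -0.5, 0.5, 1.25, 1.75, 2, 2.5.
v(-0.5) = 1.75, v(0.5) = -2.25, v(1.25) = -1.3125, v(1.75) = 1.1875, v(2) = 3, v(2.5) = 7.75.
Sum = Σ Δt_i · v(t_i).
Sum = 3.734375.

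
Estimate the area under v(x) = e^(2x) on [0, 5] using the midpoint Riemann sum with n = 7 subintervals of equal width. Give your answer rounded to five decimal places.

Δx = (5 − 0)/7 = 5/7.
Midpoints: 5/14, 15/14, 25/14, 2.5, 45/14, 55/14, 65/14.
v(5/14) ≈ 2.04273, v(15/14) ≈ 8.52376, v(25/14) ≈ 35.56737, v(2.5) ≈ 148.41316, v(45/14) ≈ 619.28862, v(55/14) ≈ 2584.12660, v(65/14) ≈ 10782.87262.
Sum = Δx · [v(5/14) + v(15/14) + v(25/14) + ...].
Sum ≈ 10129.16775.

10129.16775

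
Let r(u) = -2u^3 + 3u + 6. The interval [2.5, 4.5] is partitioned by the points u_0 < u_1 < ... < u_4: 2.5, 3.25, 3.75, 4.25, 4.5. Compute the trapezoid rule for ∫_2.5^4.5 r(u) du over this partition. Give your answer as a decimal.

-154.71875

Subinterval widths: 0.75, 0.5, 0.5, 0.25.
r(2.5) = -17.75, r(3.25) = -52.90625, r(3.75) = -88.21875, r(4.25) = -134.78125, r(4.5) = -162.75.
On each subinterval the trapezoid contributes (Δu_i/2)·[r(u_{i-1}) + r(u_i)].
Sum = -154.71875.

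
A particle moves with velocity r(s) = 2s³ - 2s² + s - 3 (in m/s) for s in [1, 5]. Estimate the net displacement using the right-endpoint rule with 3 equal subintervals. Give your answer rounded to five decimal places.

Δs = (5 − 1)/3 = 4/3.
Right endpoints: 7/3, 11/3, 5.
r(7/3) = 374/27, r(11/3) = 1954/27, r(5) = 202.
Sum = Δs · [r(7/3) + r(11/3) + r(5)].
Sum ≈ 384.29630.

384.29630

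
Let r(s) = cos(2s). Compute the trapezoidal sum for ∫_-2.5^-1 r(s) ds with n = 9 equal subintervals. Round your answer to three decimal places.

-0.925

Δs = (-1 − (-2.5))/9 = 1/6.
r(-2.5) ≈ 0.284, r(-7/3) ≈ -0.046, r(-13/6) ≈ -0.370, r(-2) ≈ -0.654, r(-11/6) ≈ -0.865, r(-5/3) ≈ -0.982, r(-1.5) ≈ -0.990, r(-4/3) ≈ -0.889, r(-7/6) ≈ -0.691, r(-1) ≈ -0.416.
T_9 = (Δs/2)·[r(s_0) + 2r(s_1) + ... + 2r(s_{8}) + r(s_9)].
Sum ≈ -0.925.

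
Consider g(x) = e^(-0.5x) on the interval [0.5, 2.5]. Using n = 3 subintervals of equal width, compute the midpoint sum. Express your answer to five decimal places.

0.98005

Δx = (2.5 − 0.5)/3 = 2/3.
Midpoints: 5/6, 1.5, 13/6.
g(5/6) ≈ 0.65924, g(1.5) ≈ 0.47237, g(13/6) ≈ 0.33847.
Sum = Δx · [g(5/6) + g(1.5) + g(13/6)].
Sum ≈ 0.98005.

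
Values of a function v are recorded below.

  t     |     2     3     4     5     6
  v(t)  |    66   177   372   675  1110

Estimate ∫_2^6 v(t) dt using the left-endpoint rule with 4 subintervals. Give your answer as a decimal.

1290

Δt = 1.
Sum = 1·[66 + 177 + 372 + 675] = 1290.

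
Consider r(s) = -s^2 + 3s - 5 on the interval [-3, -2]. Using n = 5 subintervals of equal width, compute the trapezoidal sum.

-18.84

Δs = (-2 − (-3))/5 = 0.2.
r(-3) = -23, r(-2.8) = -21.24, r(-2.6) = -19.56, r(-2.4) = -17.96, r(-2.2) = -16.44, r(-2) = -15.
T_5 = (Δs/2)·[r(s_0) + 2r(s_1) + ... + 2r(s_{4}) + r(s_5)].
Sum = -18.84.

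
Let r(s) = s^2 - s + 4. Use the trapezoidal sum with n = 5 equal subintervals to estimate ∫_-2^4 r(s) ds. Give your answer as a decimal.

Δs = (4 − (-2))/5 = 1.2.
r(-2) = 10, r(-0.8) = 5.44, r(0.4) = 3.76, r(1.6) = 4.96, r(2.8) = 9.04, r(4) = 16.
T_5 = (Δs/2)·[r(s_0) + 2r(s_1) + ... + 2r(s_{4}) + r(s_5)].
Sum = 43.44.

43.44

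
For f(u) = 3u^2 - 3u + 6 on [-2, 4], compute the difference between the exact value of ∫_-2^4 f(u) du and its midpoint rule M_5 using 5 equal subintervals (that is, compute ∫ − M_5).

2.16

Exact integral: ∫_-2^4 f(u) du = 90.
M_5 = 87.84.
Error = 90 − 87.84 = 2.16.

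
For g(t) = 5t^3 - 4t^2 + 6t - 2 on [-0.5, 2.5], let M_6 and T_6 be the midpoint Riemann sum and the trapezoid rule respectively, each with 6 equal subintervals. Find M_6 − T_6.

M_6 = 39.0625.
T_6 = 41.125.
M_6 − T_6 = -2.0625.

-2.0625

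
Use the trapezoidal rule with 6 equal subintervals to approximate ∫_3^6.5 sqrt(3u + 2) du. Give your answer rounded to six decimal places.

14.042691

Δu = (6.5 − 3)/6 = 7/12.
f(3) ≈ 3.316625, f(43/12) ≈ 3.570714, f(25/6) ≈ 3.807887, f(4.75) ≈ 4.031129, f(16/3) ≈ 4.242641, f(71/12) ≈ 4.444097, f(6.5) ≈ 4.636809.
T_6 = (Δu/2)·[f(u_0) + 2f(u_1) + ... + 2f(u_{5}) + f(u_6)].
Sum ≈ 14.042691.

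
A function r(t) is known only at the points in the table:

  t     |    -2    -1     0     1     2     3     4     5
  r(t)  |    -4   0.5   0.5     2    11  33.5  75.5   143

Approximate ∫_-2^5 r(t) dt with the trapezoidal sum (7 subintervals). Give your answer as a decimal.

192.5

Δt = 1.
T_7 = (1/2)·[(-4) + 2·0.5 + 2·0.5 + 2·2 + 2·11 + 2·33.5 + 2·75.5 + 143] = 192.5.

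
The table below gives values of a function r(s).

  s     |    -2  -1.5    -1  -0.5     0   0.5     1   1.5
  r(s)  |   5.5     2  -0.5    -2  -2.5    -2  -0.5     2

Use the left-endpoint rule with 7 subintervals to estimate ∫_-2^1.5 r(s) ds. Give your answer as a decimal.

Δs = 0.5.
Sum = 0.5·[5.5 + 2 + (-0.5) + (-2) + (-2.5) + (-2) + (-0.5)] = 0.

0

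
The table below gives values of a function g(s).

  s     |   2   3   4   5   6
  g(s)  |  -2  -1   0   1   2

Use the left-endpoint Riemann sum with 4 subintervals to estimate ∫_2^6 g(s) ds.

Δs = 1.
Sum = 1·[(-2) + (-1) + 0 + 1] = -2.

-2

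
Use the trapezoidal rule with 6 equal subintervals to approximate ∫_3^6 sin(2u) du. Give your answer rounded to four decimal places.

Δu = (6 − 3)/6 = 0.5.
f(3) ≈ -0.2794, f(3.5) ≈ 0.6570, f(4) ≈ 0.9894, f(4.5) ≈ 0.4121, f(5) ≈ -0.5440, f(5.5) ≈ -1.0000, f(6) ≈ -0.5366.
T_6 = (Δu/2)·[f(u_0) + 2f(u_1) + ... + 2f(u_{5}) + f(u_6)].
Sum ≈ 0.0532.

0.0532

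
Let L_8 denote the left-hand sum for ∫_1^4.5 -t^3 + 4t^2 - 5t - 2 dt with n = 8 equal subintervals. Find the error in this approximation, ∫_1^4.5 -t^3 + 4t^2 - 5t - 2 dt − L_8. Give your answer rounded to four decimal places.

-6.2247

Exact integral: ∫_1^4.5 f(t) dt ≈ -37.223958.
L_8 ≈ -30.999268.
Error ≈ -37.223958 − (-30.999268) ≈ -6.2247.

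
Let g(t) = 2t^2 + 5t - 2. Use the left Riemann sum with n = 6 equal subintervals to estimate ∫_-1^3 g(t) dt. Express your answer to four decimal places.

Δt = (3 − (-1))/6 = 2/3.
Left endpoints: -1, -1/3, 1/3, 1, 5/3, 7/3.
g(-1) = -5, g(-1/3) = -31/9, g(1/3) = -1/9, g(1) = 5, g(5/3) = 107/9, g(7/3) = 185/9.
Sum = Δt · [g(-1) + g(-1/3) + g(1/3) + ...].
Sum ≈ 19.2593.

19.2593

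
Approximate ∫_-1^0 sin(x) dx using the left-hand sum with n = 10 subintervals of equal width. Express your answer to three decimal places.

Δx = (0 − (-1))/10 = 0.1.
Left endpoints: -1, -0.9, -0.8, -0.7, -0.6, -0.5, -0.4, -0.3, -0.2, -0.1.
f(-1) ≈ -0.841, f(-0.9) ≈ -0.783, f(-0.8) ≈ -0.717, f(-0.7) ≈ -0.644, f(-0.6) ≈ -0.565, f(-0.5) ≈ -0.479, f(-0.4) ≈ -0.389, f(-0.3) ≈ -0.296, f(-0.2) ≈ -0.199, f(-0.1) ≈ -0.100.
Sum = Δx · [f(-1) + f(-0.9) + f(-0.8) + ...].
Sum ≈ -0.501.

-0.501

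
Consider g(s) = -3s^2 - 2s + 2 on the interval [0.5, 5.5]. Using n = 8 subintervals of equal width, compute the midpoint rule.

Δs = (5.5 − 0.5)/8 = 0.625.
Midpoints: 0.8125, 1.4375, 2.0625, 2.6875, 3.3125, 3.9375, 4.5625, 5.1875.
g(0.8125) = -1.60546875, g(1.4375) = -7.07421875, g(2.0625) = -14.88671875, g(2.6875) = -25.04296875, g(3.3125) = -37.54296875, g(3.9375) = -52.38671875, g(4.5625) = -69.57421875, g(5.1875) = -89.10546875.
Sum = Δs · [g(0.8125) + g(1.4375) + g(2.0625) + ...].
Sum = -185.76171875.

-185.76171875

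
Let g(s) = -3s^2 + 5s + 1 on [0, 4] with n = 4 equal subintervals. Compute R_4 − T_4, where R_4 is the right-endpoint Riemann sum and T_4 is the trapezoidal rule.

-14

R_4 = -36.
T_4 = -22.
R_4 − T_4 = -14.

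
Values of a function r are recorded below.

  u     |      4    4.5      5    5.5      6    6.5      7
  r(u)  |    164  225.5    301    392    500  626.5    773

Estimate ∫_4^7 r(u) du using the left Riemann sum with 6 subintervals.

1104.5

Δu = 0.5.
Sum = 0.5·[164 + 225.5 + 301 + 392 + 500 + 626.5] = 1104.5.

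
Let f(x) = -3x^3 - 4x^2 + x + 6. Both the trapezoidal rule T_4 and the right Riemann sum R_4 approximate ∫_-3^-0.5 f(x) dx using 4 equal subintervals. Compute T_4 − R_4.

T_4 ≈ 37.4072266.
R_4 ≈ 23.9306641.
T_4 − R_4 = 13.4765625.

13.4765625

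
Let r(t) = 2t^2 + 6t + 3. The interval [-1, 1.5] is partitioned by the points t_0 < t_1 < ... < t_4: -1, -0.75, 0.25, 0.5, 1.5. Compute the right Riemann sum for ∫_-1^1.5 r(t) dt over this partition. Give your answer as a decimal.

22.65625

Subinterval widths: 0.25, 1, 0.25, 1.
Right endpoints: -0.75, 0.25, 0.5, 1.5.
r(-0.75) = -0.375, r(0.25) = 4.625, r(0.5) = 6.5, r(1.5) = 16.5.
Sum = Σ Δt_i · r(t_i).
Sum = 22.65625.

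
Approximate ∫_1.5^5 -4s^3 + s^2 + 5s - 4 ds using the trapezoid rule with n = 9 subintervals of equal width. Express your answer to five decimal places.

-539.87320

Δs = (5 − 1.5)/9 = 7/18.
f(1.5) = -7.75, f(17/9) = -13082/729, f(41/18) = -101167/2916, f(8/3) = -1604/27, f(55/18) = -272639/2916, f(31/9) = -100876/729, f(23/6) = -21109/108, f(38/9) = -194018/729, f(83/18) = -1026007/2916, f(5) = -454.
T_9 = (Δs/2)·[f(s_0) + 2f(s_1) + ... + 2f(s_{8}) + f(s_9)].
Sum ≈ -539.87320.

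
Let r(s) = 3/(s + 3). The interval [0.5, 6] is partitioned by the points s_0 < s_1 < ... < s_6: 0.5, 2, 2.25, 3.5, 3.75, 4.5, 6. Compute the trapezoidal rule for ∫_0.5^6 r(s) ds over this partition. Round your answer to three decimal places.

Subinterval widths: 1.5, 0.25, 1.25, 0.25, 0.75, 1.5.
r(0.5) = 6/7, r(2) = 0.6, r(2.25) = 4/7, r(3.5) = 6/13, r(3.75) = 4/9, r(4.5) = 0.4, r(6) = 1/3.
On each subinterval the trapezoid contributes (Δs_i/2)·[r(s_{i-1}) + r(s_i)].
Sum ≈ 2.865.

2.865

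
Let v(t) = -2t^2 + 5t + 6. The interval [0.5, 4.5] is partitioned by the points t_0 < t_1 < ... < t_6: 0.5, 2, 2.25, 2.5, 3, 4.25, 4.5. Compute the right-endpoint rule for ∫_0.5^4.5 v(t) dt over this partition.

Subinterval widths: 1.5, 0.25, 0.25, 0.5, 1.25, 0.25.
Right endpoints: 2, 2.25, 2.5, 3, 4.25, 4.5.
v(2) = 8, v(2.25) = 7.125, v(2.5) = 6, v(3) = 3, v(4.25) = -8.875, v(4.5) = -12.
Sum = Σ Δt_i · v(t_i).
Sum = 2.6875.

2.6875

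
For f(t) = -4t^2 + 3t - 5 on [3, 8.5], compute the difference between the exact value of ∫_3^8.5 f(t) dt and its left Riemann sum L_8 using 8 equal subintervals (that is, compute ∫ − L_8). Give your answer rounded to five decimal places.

-79.56380

Exact integral: ∫_3^8.5 f(t) dt ≈ -715.4583333.
L_8 = -635.89453125.
Error ≈ -715.4583333 − (-635.89453125) ≈ -79.56380.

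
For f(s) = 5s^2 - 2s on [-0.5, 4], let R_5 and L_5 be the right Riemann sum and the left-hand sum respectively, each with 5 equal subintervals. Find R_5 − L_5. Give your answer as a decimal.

62.775

R_5 = 125.55.
L_5 = 62.775.
R_5 − L_5 = 62.775.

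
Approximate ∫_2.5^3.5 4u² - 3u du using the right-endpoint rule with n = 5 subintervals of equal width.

29.46

Δu = (3.5 − 2.5)/5 = 0.2.
Right endpoints: 2.7, 2.9, 3.1, 3.3, 3.5.
f(2.7) = 21.06, f(2.9) = 24.94, f(3.1) = 29.14, f(3.3) = 33.66, f(3.5) = 38.5.
Sum = Δu · [f(2.7) + f(2.9) + f(3.1) + f(3.3) + f(3.5)].
Sum = 29.46.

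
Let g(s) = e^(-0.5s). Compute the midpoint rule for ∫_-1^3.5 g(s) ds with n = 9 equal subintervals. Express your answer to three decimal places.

Δs = (3.5 − (-1))/9 = 0.5.
Midpoints: -0.75, -0.25, 0.25, 0.75, 1.25, 1.75, 2.25, 2.75, 3.25.
g(-0.75) ≈ 1.455, g(-0.25) ≈ 1.133, g(0.25) ≈ 0.882, g(0.75) ≈ 0.687, g(1.25) ≈ 0.535, g(1.75) ≈ 0.417, g(2.25) ≈ 0.325, g(2.75) ≈ 0.253, g(3.25) ≈ 0.197.
Sum = Δs · [g(-0.75) + g(-0.25) + g(0.25) + ...].
Sum ≈ 2.942.

2.942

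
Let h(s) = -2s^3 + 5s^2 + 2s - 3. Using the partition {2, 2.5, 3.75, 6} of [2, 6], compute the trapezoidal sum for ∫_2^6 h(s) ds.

-324.0234375

Subinterval widths: 0.5, 1.25, 2.25.
h(2) = 5, h(2.5) = 2, h(3.75) = -30.65625, h(6) = -243.
On each subinterval the trapezoid contributes (Δs_i/2)·[h(s_{i-1}) + h(s_i)].
Sum = -324.0234375.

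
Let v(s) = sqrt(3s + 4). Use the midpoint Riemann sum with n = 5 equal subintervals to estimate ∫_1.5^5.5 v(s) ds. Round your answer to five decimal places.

15.12401

Δs = (5.5 − 1.5)/5 = 0.8.
Midpoints: 1.9, 2.7, 3.5, 4.3, 5.1.
v(1.9) ≈ 3.11448, v(2.7) ≈ 3.47851, v(3.5) ≈ 3.80789, v(4.3) ≈ 4.11096, v(5.1) ≈ 4.39318.
Sum = Δs · [v(1.9) + v(2.7) + v(3.5) + v(4.3) + v(5.1)].
Sum ≈ 15.12401.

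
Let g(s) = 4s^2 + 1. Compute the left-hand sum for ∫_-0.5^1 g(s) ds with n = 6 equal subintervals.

2.6875

Δs = (1 − (-0.5))/6 = 0.25.
Left endpoints: -0.5, -0.25, 0, 0.25, 0.5, 0.75.
g(-0.5) = 2, g(-0.25) = 1.25, g(0) = 1, g(0.25) = 1.25, g(0.5) = 2, g(0.75) = 3.25.
Sum = Δs · [g(-0.5) + g(-0.25) + g(0) + ...].
Sum = 2.6875.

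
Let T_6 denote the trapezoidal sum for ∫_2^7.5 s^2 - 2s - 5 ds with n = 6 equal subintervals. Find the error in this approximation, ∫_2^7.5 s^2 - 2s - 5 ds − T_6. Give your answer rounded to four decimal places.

Exact integral: ∫_2^7.5 f(s) ds ≈ 58.208333.
T_6 ≈ 58.978588.
Error ≈ 58.208333 − 58.978588 ≈ -0.7703.

-0.7703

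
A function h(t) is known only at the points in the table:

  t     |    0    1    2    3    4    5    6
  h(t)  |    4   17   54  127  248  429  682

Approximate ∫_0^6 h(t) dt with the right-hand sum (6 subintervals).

1557

Δt = 1.
Sum = 1·[17 + 54 + 127 + 248 + 429 + 682] = 1557.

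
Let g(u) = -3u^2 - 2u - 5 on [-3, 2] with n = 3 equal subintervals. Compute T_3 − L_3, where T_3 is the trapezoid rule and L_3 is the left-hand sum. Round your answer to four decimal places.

T_3 ≈ -61.944444.
L_3 ≈ -66.111111.
T_3 − L_3 ≈ 4.1667.

4.1667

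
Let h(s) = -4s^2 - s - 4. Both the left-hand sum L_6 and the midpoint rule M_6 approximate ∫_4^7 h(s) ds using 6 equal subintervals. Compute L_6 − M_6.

L_6 = -367.25.
M_6 = -400.25.
L_6 − M_6 = 33.

33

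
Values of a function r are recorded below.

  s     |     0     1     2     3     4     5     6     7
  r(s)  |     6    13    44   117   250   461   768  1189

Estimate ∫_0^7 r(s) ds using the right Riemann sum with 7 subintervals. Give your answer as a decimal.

Δs = 1.
Sum = 1·[13 + 44 + 117 + 250 + 461 + 768 + 1189] = 2842.

2842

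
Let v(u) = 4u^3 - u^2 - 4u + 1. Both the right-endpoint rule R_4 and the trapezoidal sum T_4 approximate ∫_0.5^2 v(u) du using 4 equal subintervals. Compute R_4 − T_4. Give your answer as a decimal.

R_4 = 11.8828125.
T_4 = 7.8046875.
R_4 − T_4 = 4.078125.

4.078125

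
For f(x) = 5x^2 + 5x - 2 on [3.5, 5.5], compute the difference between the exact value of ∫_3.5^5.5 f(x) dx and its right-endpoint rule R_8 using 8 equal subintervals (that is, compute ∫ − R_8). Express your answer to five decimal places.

Exact integral: ∫_3.5^5.5 f(x) dx ≈ 246.8333333.
R_8 = 259.4375.
Error ≈ 246.8333333 − 259.4375 ≈ -12.60417.

-12.60417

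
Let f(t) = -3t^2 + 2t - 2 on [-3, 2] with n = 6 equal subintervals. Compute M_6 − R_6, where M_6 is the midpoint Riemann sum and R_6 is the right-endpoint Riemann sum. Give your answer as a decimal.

-7.8125

M_6 ≈ -49.1319444.
R_6 ≈ -41.3194444.
M_6 − R_6 = -7.8125.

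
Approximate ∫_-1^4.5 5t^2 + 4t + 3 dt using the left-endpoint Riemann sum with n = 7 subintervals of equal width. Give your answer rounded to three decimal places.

164.916

Δt = (4.5 − (-1))/7 = 11/14.
Left endpoints: -1, -3/14, 4/7, 19/14, 15/7, 41/14, 26/7.
f(-1) = 4, f(-3/14) = 465/196, f(4/7) = 339/49, f(19/14) = 3457/196, f(15/7) = 1692/49, f(41/14) = 11289/196, f(26/7) = 4255/49.
Sum = Δt · [f(-1) + f(-3/14) + f(4/7) + ...].
Sum ≈ 164.916.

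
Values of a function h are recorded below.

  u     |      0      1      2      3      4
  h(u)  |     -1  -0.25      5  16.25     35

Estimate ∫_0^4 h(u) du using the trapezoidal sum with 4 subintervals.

Δu = 1.
T_4 = (1/2)·[(-1) + 2·(-0.25) + 2·5 + 2·16.25 + 35] = 38.

38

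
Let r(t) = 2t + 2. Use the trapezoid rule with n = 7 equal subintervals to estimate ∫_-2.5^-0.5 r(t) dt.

Δt = (-0.5 − (-2.5))/7 = 2/7.
r(-2.5) = -3, r(-31/14) = -17/7, r(-27/14) = -13/7, r(-23/14) = -9/7, r(-19/14) = -5/7, r(-15/14) = -1/7, r(-11/14) = 3/7, r(-0.5) = 1.
T_7 = (Δt/2)·[r(t_0) + 2r(t_1) + ... + 2r(t_{6}) + r(t_7)].
Sum = -2.

-2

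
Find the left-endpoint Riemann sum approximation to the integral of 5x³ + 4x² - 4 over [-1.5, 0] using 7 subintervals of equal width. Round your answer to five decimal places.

Δx = (0 − (-1.5))/7 = 3/14.
Left endpoints: -1.5, -9/7, -15/14, -6/7, -9/14, -3/7, -3/14.
f(-1.5) = -11.875, f(-9/7) = -2749/343, f(-15/14) = -15251/2744, f(-6/7) = -1444/343, f(-9/14) = -10085/2744, f(-3/7) = -1255/343, f(-3/14) = -10607/2744.
Sum = Δx · [f(-1.5) + f(-9/7) + f(-15/14) + ...].
Sum ≈ -8.75510.

-8.75510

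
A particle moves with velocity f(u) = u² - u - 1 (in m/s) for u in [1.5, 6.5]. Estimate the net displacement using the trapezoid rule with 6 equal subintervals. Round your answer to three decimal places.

Δu = (6.5 − 1.5)/6 = 5/6.
f(1.5) = -0.25, f(7/3) = 19/9, f(19/6) = 211/36, f(4) = 11, f(29/6) = 631/36, f(17/3) = 229/9, f(6.5) = 34.75.
T_6 = (Δu/2)·[f(u_0) + 2f(u_1) + ... + 2f(u_{5}) + f(u_6)].
Sum ≈ 65.995.

65.995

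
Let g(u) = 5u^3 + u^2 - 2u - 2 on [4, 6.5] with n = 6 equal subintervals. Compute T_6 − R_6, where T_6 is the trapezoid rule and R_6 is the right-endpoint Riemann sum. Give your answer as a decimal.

-223.828125

T_6 ≈ 1956.055411.
R_6 ≈ 2179.883536.
T_6 − R_6 = -223.828125.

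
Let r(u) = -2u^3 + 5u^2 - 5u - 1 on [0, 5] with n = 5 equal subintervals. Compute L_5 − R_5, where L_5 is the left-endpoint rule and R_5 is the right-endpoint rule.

150

L_5 = -105.
R_5 = -255.
L_5 − R_5 = 150.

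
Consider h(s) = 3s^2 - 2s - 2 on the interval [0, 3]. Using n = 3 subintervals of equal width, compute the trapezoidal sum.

Δs = (3 − 0)/3 = 1.
h(0) = -2, h(1) = -1, h(2) = 6, h(3) = 19.
T_3 = (Δs/2)·[h(s_0) + 2h(s_1) + 2h(s_2) + h(s_3)].
Sum = 13.5.

13.5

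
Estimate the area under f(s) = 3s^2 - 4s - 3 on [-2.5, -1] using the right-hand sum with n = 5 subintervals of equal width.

Δs = (-1 − (-2.5))/5 = 0.3.
Right endpoints: -2.2, -1.9, -1.6, -1.3, -1.
f(-2.2) = 20.32, f(-1.9) = 15.43, f(-1.6) = 11.08, f(-1.3) = 7.27, f(-1) = 4.
Sum = Δs · [f(-2.2) + f(-1.9) + f(-1.6) + f(-1.3) + f(-1)].
Sum = 17.43.

17.43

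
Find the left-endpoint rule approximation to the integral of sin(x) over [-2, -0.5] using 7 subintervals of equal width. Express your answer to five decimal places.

Δx = (-0.5 − (-2))/7 = 3/14.
Left endpoints: -2, -25/14, -11/7, -19/14, -8/7, -13/14, -5/7.
f(-2) ≈ -0.90930, f(-25/14) ≈ -0.97699, f(-11/7) ≈ -1.00000, f(-19/14) ≈ -0.97726, f(-8/7) ≈ -0.90982, f(-13/14) ≈ -0.80077, f(-5/7) ≈ -0.65508.
Sum = Δx · [f(-2) + f(-25/14) + f(-11/7) + ...].
Sum ≈ -1.33483.

-1.33483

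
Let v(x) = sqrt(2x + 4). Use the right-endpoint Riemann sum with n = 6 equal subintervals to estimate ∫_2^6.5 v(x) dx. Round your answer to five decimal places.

16.30210

Δx = (6.5 − 2)/6 = 0.75.
Right endpoints: 2.75, 3.5, 4.25, 5, 5.75, 6.5.
v(2.75) ≈ 3.08221, v(3.5) ≈ 3.31662, v(4.25) ≈ 3.53553, v(5) ≈ 3.74166, v(5.75) ≈ 3.93700, v(6.5) ≈ 4.12311.
Sum = Δx · [v(2.75) + v(3.5) + v(4.25) + ...].
Sum ≈ 16.30210.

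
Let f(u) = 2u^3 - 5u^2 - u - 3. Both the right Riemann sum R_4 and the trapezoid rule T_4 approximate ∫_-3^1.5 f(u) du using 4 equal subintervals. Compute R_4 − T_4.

50.625

R_4 ≈ -57.1113281.
T_4 ≈ -107.7363281.
R_4 − T_4 = 50.625.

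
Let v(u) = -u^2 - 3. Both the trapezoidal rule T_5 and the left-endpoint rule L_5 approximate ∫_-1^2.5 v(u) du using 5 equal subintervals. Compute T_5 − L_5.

T_5 = -16.3275.
L_5 = -14.49.
T_5 − L_5 = -1.8375.

-1.8375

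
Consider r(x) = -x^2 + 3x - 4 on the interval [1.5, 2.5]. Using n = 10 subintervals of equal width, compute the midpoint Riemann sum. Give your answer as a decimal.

-2.0825

Δx = (2.5 − 1.5)/10 = 0.1.
Midpoints: 1.55, 1.65, 1.75, 1.85, 1.95, 2.05, 2.15, 2.25, 2.35, 2.45.
r(1.55) = -1.7525, r(1.65) = -1.7725, r(1.75) = -1.8125, r(1.85) = -1.8725, r(1.95) = -1.9525, r(2.05) = -2.0525, r(2.15) = -2.1725, r(2.25) = -2.3125, r(2.35) = -2.4725, r(2.45) = -2.6525.
Sum = Δx · [r(1.55) + r(1.65) + r(1.75) + ...].
Sum = -2.0825.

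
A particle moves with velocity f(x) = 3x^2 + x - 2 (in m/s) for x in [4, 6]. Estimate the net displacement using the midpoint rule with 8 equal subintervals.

Δx = (6 − 4)/8 = 0.25.
Midpoints: 4.125, 4.375, 4.625, 4.875, 5.125, 5.375, 5.625, 5.875.
f(4.125) = 53.171875, f(4.375) = 59.796875, f(4.625) = 66.796875, f(4.875) = 74.171875, f(5.125) = 81.921875, f(5.375) = 90.046875, f(5.625) = 98.546875, f(5.875) = 107.421875.
Sum = Δx · [f(4.125) + f(4.375) + f(4.625) + ...].
Sum = 157.96875.

157.96875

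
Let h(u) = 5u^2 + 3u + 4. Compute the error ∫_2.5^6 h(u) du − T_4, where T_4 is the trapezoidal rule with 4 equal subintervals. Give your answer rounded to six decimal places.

-2.233073

Exact integral: ∫_2.5^6 h(u) du ≈ 392.58333333.
T_4 = 394.81640625.
Error ≈ 392.58333333 − 394.81640625 ≈ -2.233073.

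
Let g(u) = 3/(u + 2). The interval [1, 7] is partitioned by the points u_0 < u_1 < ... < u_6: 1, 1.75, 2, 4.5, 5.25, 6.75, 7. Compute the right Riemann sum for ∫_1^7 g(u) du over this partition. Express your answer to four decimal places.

2.8493

Subinterval widths: 0.75, 0.25, 2.5, 0.75, 1.5, 0.25.
Right endpoints: 1.75, 2, 4.5, 5.25, 6.75, 7.
g(1.75) = 0.8, g(2) = 0.75, g(4.5) = 6/13, g(5.25) = 12/29, g(6.75) = 12/35, g(7) = 1/3.
Sum = Σ Δu_i · g(u_i).
Sum ≈ 2.8493.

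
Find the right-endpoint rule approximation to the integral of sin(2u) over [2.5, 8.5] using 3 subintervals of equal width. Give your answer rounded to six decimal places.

-0.258224

Δu = (8.5 − 2.5)/3 = 2.
Right endpoints: 4.5, 6.5, 8.5.
f(4.5) ≈ 0.412118, f(6.5) ≈ 0.420167, f(8.5) ≈ -0.961397.
Sum = Δu · [f(4.5) + f(6.5) + f(8.5)].
Sum ≈ -0.258224.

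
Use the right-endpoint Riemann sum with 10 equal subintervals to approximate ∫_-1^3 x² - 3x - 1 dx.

Δx = (3 − (-1))/10 = 0.4.
Right endpoints: -0.6, -0.2, 0.2, 0.6, 1, 1.4, 1.8, 2.2, 2.6, 3.
f(-0.6) = 1.16, f(-0.2) = -0.36, f(0.2) = -1.56, f(0.6) = -2.44, f(1) = -3, f(1.4) = -3.24, f(1.8) = -3.16, f(2.2) = -2.76, f(2.6) = -2.04, f(3) = -1.
Sum = Δx · [f(-0.6) + f(-0.2) + f(0.2) + ...].
Sum = -7.36.

-7.36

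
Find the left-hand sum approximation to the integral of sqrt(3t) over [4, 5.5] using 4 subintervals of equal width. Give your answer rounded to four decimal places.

Δt = (5.5 − 4)/4 = 0.375.
Left endpoints: 4, 4.375, 4.75, 5.125.
f(4) ≈ 3.4641, f(4.375) ≈ 3.6228, f(4.75) ≈ 3.7749, f(5.125) ≈ 3.9211.
Sum = Δt · [f(4) + f(4.375) + f(4.75) + f(5.125)].
Sum ≈ 5.5436.

5.5436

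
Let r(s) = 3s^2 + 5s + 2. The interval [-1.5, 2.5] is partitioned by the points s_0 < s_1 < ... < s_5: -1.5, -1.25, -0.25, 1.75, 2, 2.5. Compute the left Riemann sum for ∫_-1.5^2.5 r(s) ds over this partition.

Subinterval widths: 0.25, 1, 2, 0.25, 0.5.
Left endpoints: -1.5, -1.25, -0.25, 1.75, 2.
r(-1.5) = 1.25, r(-1.25) = 0.4375, r(-0.25) = 0.9375, r(1.75) = 19.9375, r(2) = 24.
Sum = Σ Δs_i · r(s_i).
Sum = 19.609375.

19.609375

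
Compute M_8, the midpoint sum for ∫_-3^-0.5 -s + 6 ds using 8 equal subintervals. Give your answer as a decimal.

19.375

Δs = (-0.5 − (-3))/8 = 0.3125.
Midpoints: -2.84375, -2.53125, -2.21875, -1.90625, -1.59375, -1.28125, -0.96875, -0.65625.
f(-2.84375) = 8.84375, f(-2.53125) = 8.53125, f(-2.21875) = 8.21875, f(-1.90625) = 7.90625, f(-1.59375) = 7.59375, f(-1.28125) = 7.28125, f(-0.96875) = 6.96875, f(-0.65625) = 6.65625.
Sum = Δs · [f(-2.84375) + f(-2.53125) + f(-2.21875) + ...].
Sum = 19.375.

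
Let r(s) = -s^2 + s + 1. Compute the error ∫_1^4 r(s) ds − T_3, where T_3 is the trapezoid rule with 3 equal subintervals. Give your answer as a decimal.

Exact integral: ∫_1^4 r(s) ds = -10.5.
T_3 = -11.
Error = -10.5 − (-11) = 0.5.

0.5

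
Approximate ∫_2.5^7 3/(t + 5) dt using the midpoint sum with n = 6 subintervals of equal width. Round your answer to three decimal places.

Δt = (7 − 2.5)/6 = 0.75.
Midpoints: 2.875, 3.625, 4.375, 5.125, 5.875, 6.625.
f(2.875) = 8/21, f(3.625) = 8/23, f(4.375) = 0.32, f(5.125) = 8/27, f(5.875) = 8/29, f(6.625) = 8/31.
Sum = Δt · [f(2.875) + f(3.625) + f(4.375) + ...].
Sum ≈ 1.409.

1.409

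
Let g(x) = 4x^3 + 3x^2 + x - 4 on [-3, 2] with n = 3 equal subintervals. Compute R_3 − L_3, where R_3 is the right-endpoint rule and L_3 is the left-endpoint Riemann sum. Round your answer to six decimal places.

R_3 ≈ 48.88888889.
L_3 ≈ -167.77777778.
R_3 − L_3 ≈ 216.666667.

216.666667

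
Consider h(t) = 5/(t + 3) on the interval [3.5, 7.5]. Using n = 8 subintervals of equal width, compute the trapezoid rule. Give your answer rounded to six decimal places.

Δt = (7.5 − 3.5)/8 = 0.5.
h(3.5) = 10/13, h(4) = 5/7, h(4.5) = 2/3, h(5) = 0.625, h(5.5) = 10/17, h(6) = 5/9, h(6.5) = 10/19, h(7) = 0.5, h(7.5) = 10/21.
T_8 = (Δt/2)·[h(t_0) + 2h(t_1) + ... + 2h(t_{7}) + h(t_8)].
Sum ≈ 2.399385.

2.399385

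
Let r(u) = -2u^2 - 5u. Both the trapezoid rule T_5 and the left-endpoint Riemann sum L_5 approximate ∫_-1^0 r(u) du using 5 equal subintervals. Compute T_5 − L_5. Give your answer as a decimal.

T_5 = 1.82.
L_5 = 2.12.
T_5 − L_5 = -0.3.

-0.3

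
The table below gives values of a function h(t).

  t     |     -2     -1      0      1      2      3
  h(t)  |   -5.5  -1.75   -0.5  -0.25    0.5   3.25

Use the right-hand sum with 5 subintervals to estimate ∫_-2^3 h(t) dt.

Δt = 1.
Sum = 1·[(-1.75) + (-0.5) + (-0.25) + 0.5 + 3.25] = 1.25.

1.25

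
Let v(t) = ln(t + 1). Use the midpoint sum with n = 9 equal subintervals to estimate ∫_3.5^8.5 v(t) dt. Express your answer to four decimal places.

Δt = (8.5 − 3.5)/9 = 5/9.
Midpoints: 34/9, 13/3, 44/9, 49/9, 6, 59/9, 64/9, 23/3, 74/9.
v(34/9) ≈ 1.5640, v(13/3) ≈ 1.6740, v(44/9) ≈ 1.7731, v(49/9) ≈ 1.8632, v(6) ≈ 1.9459, v(59/9) ≈ 2.0223, v(64/9) ≈ 2.0932, v(23/3) ≈ 2.1595, v(74/9) ≈ 2.2216.
Sum = Δt · [v(34/9) + v(13/3) + v(44/9) + ...].
Sum ≈ 9.6204.

9.6204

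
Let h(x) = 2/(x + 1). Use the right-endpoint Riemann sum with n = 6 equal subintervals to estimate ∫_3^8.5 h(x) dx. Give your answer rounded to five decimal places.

1.60448

Δx = (8.5 − 3)/6 = 11/12.
Right endpoints: 47/12, 29/6, 5.75, 20/3, 91/12, 8.5.
h(47/12) = 24/59, h(29/6) = 12/35, h(5.75) = 8/27, h(20/3) = 6/23, h(91/12) = 24/103, h(8.5) = 4/19.
Sum = Δx · [h(47/12) + h(29/6) + h(5.75) + ...].
Sum ≈ 1.60448.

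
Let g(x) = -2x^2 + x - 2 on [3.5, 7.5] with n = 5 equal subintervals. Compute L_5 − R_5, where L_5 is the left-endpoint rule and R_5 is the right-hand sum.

67.2

L_5 = -205.92.
R_5 = -273.12.
L_5 − R_5 = 67.2.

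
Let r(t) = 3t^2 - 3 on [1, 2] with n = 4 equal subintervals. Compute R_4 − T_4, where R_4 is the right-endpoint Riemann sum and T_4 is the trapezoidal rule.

1.125

R_4 = 5.15625.
T_4 = 4.03125.
R_4 − T_4 = 1.125.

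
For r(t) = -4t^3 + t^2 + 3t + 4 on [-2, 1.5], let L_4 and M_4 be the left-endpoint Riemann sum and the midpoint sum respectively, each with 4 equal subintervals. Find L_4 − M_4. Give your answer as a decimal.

L_4 = 43.96875.
M_4 = 25.2109375.
L_4 − M_4 = 18.7578125.

18.7578125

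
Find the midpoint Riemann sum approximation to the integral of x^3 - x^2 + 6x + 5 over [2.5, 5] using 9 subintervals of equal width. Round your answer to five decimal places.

Δx = (5 − 2.5)/9 = 5/18.
Midpoints: 95/36, 35/12, 115/36, 125/36, 3.75, 145/36, 155/36, 55/12, 175/36.
f(95/36) = 1504475/46656, f(35/12) = 67055/1728, f(115/36) = 2172295/46656, f(125/36) = 2595905/46656, f(3.75) = 66.171875, f(145/36) = 3652525/46656, f(155/36) = 4297535/46656, f(55/12) = 186235/1728, f(175/36) = 5850955/46656.
Sum = Δx · [f(95/36) + f(35/12) + f(115/36) + ...].
Sum ≈ 178.61127.

178.61127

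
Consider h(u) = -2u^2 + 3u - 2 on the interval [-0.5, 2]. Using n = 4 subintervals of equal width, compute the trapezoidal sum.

-5.1171875

Δu = (2 − (-0.5))/4 = 0.625.
h(-0.5) = -4, h(0.125) = -1.65625, h(0.75) = -0.875, h(1.375) = -1.65625, h(2) = -4.
T_4 = (Δu/2)·[h(u_0) + 2h(u_1) + 2h(u_2) + 2h(u_3) + h(u_4)].
Sum = -5.1171875.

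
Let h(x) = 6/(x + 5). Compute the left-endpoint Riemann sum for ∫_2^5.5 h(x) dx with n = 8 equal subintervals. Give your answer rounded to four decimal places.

2.4964

Δx = (5.5 − 2)/8 = 0.4375.
Left endpoints: 2, 2.4375, 2.875, 3.3125, 3.75, 4.1875, 4.625, 5.0625.
h(2) = 6/7, h(2.4375) = 96/119, h(2.875) = 16/21, h(3.3125) = 96/133, h(3.75) = 24/35, h(4.1875) = 32/49, h(4.625) = 48/77, h(5.0625) = 96/161.
Sum = Δx · [h(2) + h(2.4375) + h(2.875) + ...].
Sum ≈ 2.4964.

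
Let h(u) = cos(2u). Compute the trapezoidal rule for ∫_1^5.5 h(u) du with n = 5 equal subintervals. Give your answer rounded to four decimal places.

Δu = (5.5 − 1)/5 = 0.9.
h(1) ≈ -0.4161, h(1.9) ≈ -0.7910, h(2.8) ≈ 0.7756, h(3.7) ≈ 0.4385, h(4.6) ≈ -0.9748, h(5.5) ≈ 0.0044.
T_5 = (Δu/2)·[h(u_0) + 2h(u_1) + ... + 2h(u_{4}) + h(u_5)].
Sum ≈ -0.6818.

-0.6818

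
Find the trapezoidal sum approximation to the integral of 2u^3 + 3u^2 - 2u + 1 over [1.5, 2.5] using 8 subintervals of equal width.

26.2890625

Δu = (2.5 − 1.5)/8 = 0.125.
f(1.5) = 11.5, f(1.625) = 14.25390625, f(1.75) = 17.40625, f(1.875) = 20.98046875, f(2) = 25, f(2.125) = 29.48828125, f(2.25) = 34.46875, f(2.375) = 39.96484375, f(2.5) = 46.
T_8 = (Δu/2)·[f(u_0) + 2f(u_1) + ... + 2f(u_{7}) + f(u_8)].
Sum = 26.2890625.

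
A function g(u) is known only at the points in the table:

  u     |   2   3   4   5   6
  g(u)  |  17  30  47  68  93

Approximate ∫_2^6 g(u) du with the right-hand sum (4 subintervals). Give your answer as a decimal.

238

Δu = 1.
Sum = 1·[30 + 47 + 68 + 93] = 238.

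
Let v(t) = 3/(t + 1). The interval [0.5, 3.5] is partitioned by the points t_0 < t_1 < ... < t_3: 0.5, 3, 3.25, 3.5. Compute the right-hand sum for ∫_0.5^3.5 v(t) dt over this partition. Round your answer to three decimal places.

Subinterval widths: 2.5, 0.25, 0.25.
Right endpoints: 3, 3.25, 3.5.
v(3) = 0.75, v(3.25) = 12/17, v(3.5) = 2/3.
Sum = Σ Δt_i · v(t_i).
Sum ≈ 2.218.

2.218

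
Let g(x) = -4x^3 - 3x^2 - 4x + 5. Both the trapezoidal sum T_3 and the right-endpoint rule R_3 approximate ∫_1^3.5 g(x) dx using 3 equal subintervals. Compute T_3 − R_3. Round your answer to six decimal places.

T_3 ≈ -209.61805556.
R_3 ≈ -297.63888889.
T_3 − R_3 ≈ 88.020833.

88.020833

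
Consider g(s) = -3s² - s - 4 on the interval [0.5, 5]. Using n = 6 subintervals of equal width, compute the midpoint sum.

-154.6171875

Δs = (5 − 0.5)/6 = 0.75.
Midpoints: 0.875, 1.625, 2.375, 3.125, 3.875, 4.625.
g(0.875) = -7.171875, g(1.625) = -13.546875, g(2.375) = -23.296875, g(3.125) = -36.421875, g(3.875) = -52.921875, g(4.625) = -72.796875.
Sum = Δs · [g(0.875) + g(1.625) + g(2.375) + ...].
Sum = -154.6171875.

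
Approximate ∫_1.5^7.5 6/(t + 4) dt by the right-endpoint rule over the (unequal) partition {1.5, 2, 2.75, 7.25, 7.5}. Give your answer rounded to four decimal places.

Subinterval widths: 0.5, 0.75, 4.5, 0.25.
Right endpoints: 2, 2.75, 7.25, 7.5.
f(2) = 1, f(2.75) = 8/9, f(7.25) = 8/15, f(7.5) = 12/23.
Sum = Σ Δt_i · f(t_i).
Sum ≈ 3.6971.

3.6971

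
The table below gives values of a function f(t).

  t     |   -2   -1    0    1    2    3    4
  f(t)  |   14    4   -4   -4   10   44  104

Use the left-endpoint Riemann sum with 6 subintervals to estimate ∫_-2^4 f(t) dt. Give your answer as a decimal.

Δt = 1.
Sum = 1·[14 + 4 + (-4) + (-4) + 10 + 44] = 64.

64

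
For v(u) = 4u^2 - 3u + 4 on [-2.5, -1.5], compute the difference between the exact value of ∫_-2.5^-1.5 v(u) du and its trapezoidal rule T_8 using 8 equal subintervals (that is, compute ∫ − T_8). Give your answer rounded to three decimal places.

Exact integral: ∫_-2.5^-1.5 v(u) du ≈ 26.33333.
T_8 = 26.34375.
Error ≈ 26.33333 − 26.34375 ≈ -0.010.

-0.010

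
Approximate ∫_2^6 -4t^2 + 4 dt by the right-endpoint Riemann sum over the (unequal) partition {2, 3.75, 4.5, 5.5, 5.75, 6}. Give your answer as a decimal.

-333.25

Subinterval widths: 1.75, 0.75, 1, 0.25, 0.25.
Right endpoints: 3.75, 4.5, 5.5, 5.75, 6.
f(3.75) = -52.25, f(4.5) = -77, f(5.5) = -117, f(5.75) = -128.25, f(6) = -140.
Sum = Σ Δt_i · f(t_i).
Sum = -333.25.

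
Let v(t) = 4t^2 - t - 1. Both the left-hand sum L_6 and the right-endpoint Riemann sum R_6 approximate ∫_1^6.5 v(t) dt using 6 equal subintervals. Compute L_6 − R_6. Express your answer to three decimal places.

L_6 ≈ 268.68519.
R_6 ≈ 414.89352.
L_6 − R_6 ≈ -146.208.

-146.208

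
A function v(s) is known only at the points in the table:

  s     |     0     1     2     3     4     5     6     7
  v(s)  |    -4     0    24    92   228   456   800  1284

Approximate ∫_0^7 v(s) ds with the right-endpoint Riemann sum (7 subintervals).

Δs = 1.
Sum = 1·[0 + 24 + 92 + 228 + 456 + 800 + 1284] = 2884.

2884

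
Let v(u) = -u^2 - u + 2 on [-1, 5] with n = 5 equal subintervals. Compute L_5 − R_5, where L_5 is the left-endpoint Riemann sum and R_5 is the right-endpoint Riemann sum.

36

L_5 = -25.44.
R_5 = -61.44.
L_5 − R_5 = 36.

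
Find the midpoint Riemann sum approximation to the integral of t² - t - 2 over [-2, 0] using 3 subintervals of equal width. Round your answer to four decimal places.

Δt = (0 − (-2))/3 = 2/3.
Midpoints: -5/3, -1, -1/3.
f(-5/3) = 22/9, f(-1) = 0, f(-1/3) = -14/9.
Sum = Δt · [f(-5/3) + f(-1) + f(-1/3)].
Sum ≈ 0.5926.

0.5926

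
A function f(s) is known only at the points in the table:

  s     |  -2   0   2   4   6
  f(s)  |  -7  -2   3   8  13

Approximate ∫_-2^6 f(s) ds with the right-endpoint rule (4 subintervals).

44

Δs = 2.
Sum = 2·[(-2) + 3 + 8 + 13] = 44.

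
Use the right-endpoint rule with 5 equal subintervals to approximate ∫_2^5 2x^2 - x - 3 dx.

Δx = (5 − 2)/5 = 0.6.
Right endpoints: 2.6, 3.2, 3.8, 4.4, 5.
f(2.6) = 7.92, f(3.2) = 14.28, f(3.8) = 22.08, f(4.4) = 31.32, f(5) = 42.
Sum = Δx · [f(2.6) + f(3.2) + f(3.8) + f(4.4) + f(5)].
Sum = 70.56.

70.56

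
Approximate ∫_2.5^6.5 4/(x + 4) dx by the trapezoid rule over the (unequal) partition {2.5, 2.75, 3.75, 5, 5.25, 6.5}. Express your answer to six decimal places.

1.923692

Subinterval widths: 0.25, 1, 1.25, 0.25, 1.25.
f(2.5) = 8/13, f(2.75) = 16/27, f(3.75) = 16/31, f(5) = 4/9, f(5.25) = 16/37, f(6.5) = 8/21.
On each subinterval the trapezoid contributes (Δx_i/2)·[f(x_{i-1}) + f(x_i)].
Sum ≈ 1.923692.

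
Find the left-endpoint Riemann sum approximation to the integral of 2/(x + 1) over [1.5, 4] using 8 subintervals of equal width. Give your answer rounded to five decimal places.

1.45074

Δx = (4 − 1.5)/8 = 0.3125.
Left endpoints: 1.5, 1.8125, 2.125, 2.4375, 2.75, 3.0625, 3.375, 3.6875.
f(1.5) = 0.8, f(1.8125) = 32/45, f(2.125) = 0.64, f(2.4375) = 32/55, f(2.75) = 8/15, f(3.0625) = 32/65, f(3.375) = 16/35, f(3.6875) = 32/75.
Sum = Δx · [f(1.5) + f(1.8125) + f(2.125) + ...].
Sum ≈ 1.45074.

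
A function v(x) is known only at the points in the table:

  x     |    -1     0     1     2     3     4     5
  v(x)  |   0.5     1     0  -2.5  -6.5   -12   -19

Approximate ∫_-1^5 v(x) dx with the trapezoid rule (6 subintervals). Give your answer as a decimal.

Δx = 1.
T_6 = (1/2)·[0.5 + 2·1 + 2·0 + 2·(-2.5) + 2·(-6.5) + 2·(-12) + (-19)] = -29.25.

-29.25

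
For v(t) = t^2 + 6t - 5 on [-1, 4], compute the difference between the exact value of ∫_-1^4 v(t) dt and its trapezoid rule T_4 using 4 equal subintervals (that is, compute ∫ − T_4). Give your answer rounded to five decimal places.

Exact integral: ∫_-1^4 v(t) dt ≈ 41.6666667.
T_4 = 42.96875.
Error ≈ 41.6666667 − 42.96875 ≈ -1.30208.

-1.30208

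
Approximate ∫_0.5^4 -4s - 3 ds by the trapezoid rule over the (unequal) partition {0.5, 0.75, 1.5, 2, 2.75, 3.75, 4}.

-42

Subinterval widths: 0.25, 0.75, 0.5, 0.75, 1, 0.25.
f(0.5) = -5, f(0.75) = -6, f(1.5) = -9, f(2) = -11, f(2.75) = -14, f(3.75) = -18, f(4) = -19.
On each subinterval the trapezoid contributes (Δs_i/2)·[f(s_{i-1}) + f(s_i)].
Sum = -42.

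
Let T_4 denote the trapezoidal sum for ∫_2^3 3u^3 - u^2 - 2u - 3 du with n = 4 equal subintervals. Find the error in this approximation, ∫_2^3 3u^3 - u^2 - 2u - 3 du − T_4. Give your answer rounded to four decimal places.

Exact integral: ∫_2^3 f(u) du ≈ 34.416667.
T_4 = 34.640625.
Error ≈ 34.416667 − 34.640625 ≈ -0.2240.

-0.2240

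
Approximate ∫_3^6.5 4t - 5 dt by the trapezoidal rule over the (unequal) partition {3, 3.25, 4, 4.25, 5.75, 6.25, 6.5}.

Subinterval widths: 0.25, 0.75, 0.25, 1.5, 0.5, 0.25.
f(3) = 7, f(3.25) = 8, f(4) = 11, f(4.25) = 12, f(5.75) = 18, f(6.25) = 20, f(6.5) = 21.
On each subinterval the trapezoid contributes (Δt_i/2)·[f(t_{i-1}) + f(t_i)].
Sum = 49.

49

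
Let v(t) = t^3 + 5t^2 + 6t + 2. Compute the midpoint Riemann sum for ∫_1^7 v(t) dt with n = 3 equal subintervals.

Δt = (7 − 1)/3 = 2.
Midpoints: 2, 4, 6.
v(2) = 42, v(4) = 170, v(6) = 434.
Sum = Δt · [v(2) + v(4) + v(6)].
Sum = 1292.

1292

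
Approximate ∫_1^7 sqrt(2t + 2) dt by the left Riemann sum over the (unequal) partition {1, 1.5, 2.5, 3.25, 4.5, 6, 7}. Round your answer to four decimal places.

17.5813

Subinterval widths: 0.5, 1, 0.75, 1.25, 1.5, 1.
Left endpoints: 1, 1.5, 2.5, 3.25, 4.5, 6.
f(1) ≈ 2.0000, f(1.5) ≈ 2.2361, f(2.5) ≈ 2.6458, f(3.25) ≈ 2.9155, f(4.5) ≈ 3.3166, f(6) ≈ 3.7417.
Sum = Σ Δt_i · f(t_i).
Sum ≈ 17.5813.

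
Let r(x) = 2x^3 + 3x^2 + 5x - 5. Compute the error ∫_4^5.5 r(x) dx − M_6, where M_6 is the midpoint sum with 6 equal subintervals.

Exact integral: ∫_4^5.5 r(x) dx = 460.03125.
M_6 = 459.78515625.
Error = 460.03125 − 459.78515625 = 0.24609375.

0.24609375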